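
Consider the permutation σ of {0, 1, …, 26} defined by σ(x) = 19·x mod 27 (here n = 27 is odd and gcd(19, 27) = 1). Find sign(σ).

Start at x=19: 19 → 10 → 1 → 19 (one orbit).
Cycle lengths of π_19 on ℤ/27ℤ: [3, 3, 3, 3, 3, 3, 1, 1, 1, 1, 1, 1, 1, 1, 1]; 15 cycles in total.
n − c = 27 − 15 = 12; sign = (−1)^12 = +1.

+1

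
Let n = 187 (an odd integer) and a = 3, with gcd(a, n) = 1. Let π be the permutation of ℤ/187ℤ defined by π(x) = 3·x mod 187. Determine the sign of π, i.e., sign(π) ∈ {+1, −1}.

Start at x=180: 180 → 166 → 124 → 185 → 181 → 169 → 133 → … (one orbit).
π_3 has 6 disjoint cycles with lengths [80, 80, 16, 5, 5, 1] on {0,…,186}.
With 6 cycles on 187 points, sign = (−1)^{187−6} = -1.
(3|187)_J = -1 (Zolotarev's lemma cross-check).

-1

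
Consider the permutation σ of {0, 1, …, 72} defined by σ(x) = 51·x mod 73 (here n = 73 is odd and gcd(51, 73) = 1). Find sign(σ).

Orbit of 51 under x↦51x: [51, 46, 10, 72, 22, 27, 63]… (length divides ord_73(51)).
Cycle lengths of π_51 on ℤ/73ℤ: [8, 8, 8, 8, 8, 8, 8, 8, 8, 1]; 10 cycles in total.
sign(π) = (−1)^{n − #cycles} = (−1)^{73−10} = (−1)^63 = -1.
Zolotarev: (51|73) = -1, matching the cycle-count sign.

-1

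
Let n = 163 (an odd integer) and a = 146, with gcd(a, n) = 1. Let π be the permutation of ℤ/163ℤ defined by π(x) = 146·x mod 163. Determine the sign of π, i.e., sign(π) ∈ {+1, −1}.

Orbit of 77 under x↦146x: [77, 158, 85, 22, 115, 1, 146]… (length divides ord_163(146)).
Cycle lengths of π_146 on ℤ/163ℤ: [27, 27, 27, 27, 27, 27, 1]; 7 cycles in total.
n − c = 163 − 7 = 156; sign = (−1)^156 = +1.
Check: (146/163) = +1 by Zolotarev.

+1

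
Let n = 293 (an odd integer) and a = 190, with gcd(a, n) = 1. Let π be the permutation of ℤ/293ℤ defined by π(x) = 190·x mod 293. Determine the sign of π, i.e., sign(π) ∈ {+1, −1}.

-1

Trace 283: π^k(283) = [283, 151, 269, 128, 1, 190, 61] for k=0..6.
The orbit structure of x ↦ 190x mod 293: 2 orbits of sizes [292, 1].
n − c = 293 − 2 = 291; sign = (−1)^291 = -1.
Zolotarev: (190|293) = -1, matching the cycle-count sign.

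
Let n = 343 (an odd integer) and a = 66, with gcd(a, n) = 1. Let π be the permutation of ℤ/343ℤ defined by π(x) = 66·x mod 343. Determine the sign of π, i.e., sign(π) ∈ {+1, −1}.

-1

Trace 60: π^k(60) = [60, 187, 337, 290, 275, 314, 144] for k=0..6.
The orbit structure of x ↦ 66x mod 343: 4 orbits of sizes [294, 42, 6, 1].
343 − 4 = 339 transpositions; sign(π) = (−1)^339 = -1.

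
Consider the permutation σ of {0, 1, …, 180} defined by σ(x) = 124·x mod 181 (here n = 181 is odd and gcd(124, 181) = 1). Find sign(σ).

Orbit of 153 under x↦124x: [153, 148, 71, 116, 85, 42, 140]… (length divides ord_181(124)).
The orbit structure of x ↦ 124x mod 181: 2 orbits of sizes [180, 1].
sign(π) = (−1)^{n − #cycles} = (−1)^{181−2} = (−1)^179 = -1.
The Jacobi symbol (124|181) = -1 (Zolotarev) agrees.

-1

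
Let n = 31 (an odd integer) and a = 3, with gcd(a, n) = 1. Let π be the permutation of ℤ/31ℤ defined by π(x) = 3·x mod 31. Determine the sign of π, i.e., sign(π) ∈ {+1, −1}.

-1

Trace 10: π^k(10) = [10, 30, 28, 22, 4, 12, 5] for k=0..6.
Cycle type of π: 30 + 1; total 2 cycles.
31 − 2 = 29 transpositions; sign(π) = (−1)^29 = -1.
Via Zolotarev, sign(π_{3}) = (3|31) = -1.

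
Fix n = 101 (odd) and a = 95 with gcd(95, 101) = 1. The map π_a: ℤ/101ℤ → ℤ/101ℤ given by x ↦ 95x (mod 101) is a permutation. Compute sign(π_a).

+1

Start at x=87: 87 → 84 → 1 → 95 → 36 → 87 (one orbit).
Cycle type of π: 5×20 + 1; total 21 cycles.
n − c = 101 − 21 = 80; sign = (−1)^80 = +1.
Via Zolotarev, sign(π_{95}) = (95|101) = +1.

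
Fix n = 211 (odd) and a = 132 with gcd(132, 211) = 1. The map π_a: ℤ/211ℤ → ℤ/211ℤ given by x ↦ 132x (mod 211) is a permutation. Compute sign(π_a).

Start at x=67: 67 → 193 → 156 → 125 → 42 → 58 → 60 → … (one orbit).
π_132 has 4 disjoint cycles with lengths [70, 70, 70, 1] on {0,…,210}.
With 4 cycles on 211 points, sign = (−1)^{211−4} = -1.
The Jacobi symbol (132|211) = -1 (Zolotarev) agrees.

-1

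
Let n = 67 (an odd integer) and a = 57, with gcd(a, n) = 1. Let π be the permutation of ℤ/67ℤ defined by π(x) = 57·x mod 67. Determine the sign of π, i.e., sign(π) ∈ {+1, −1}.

-1

Trace 4: π^k(4) = [4, 27, 65, 20, 1, 57, 33] for k=0..6.
The orbit structure of x ↦ 57x mod 67: 2 orbits of sizes [66, 1].
Σ(ℓ_i−1) = 67−2 = 65; sign = (−1)^65 = -1.
Zolotarev: (57|67) = -1, matching the cycle-count sign.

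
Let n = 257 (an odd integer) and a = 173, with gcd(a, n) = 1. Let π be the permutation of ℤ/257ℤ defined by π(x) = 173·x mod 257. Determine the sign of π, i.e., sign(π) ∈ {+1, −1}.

+1

Orbit of 235 under x↦173x: [235, 49, 253, 79, 46, 248, 242]… (length divides ord_257(173)).
Cycle lengths of π_173 on ℤ/257ℤ: [128, 128, 1]; 3 cycles in total.
With 3 cycles on 257 points, sign = (−1)^{257−3} = +1.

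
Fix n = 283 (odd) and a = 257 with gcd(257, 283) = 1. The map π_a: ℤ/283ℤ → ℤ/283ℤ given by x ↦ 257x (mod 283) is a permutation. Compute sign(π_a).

Trace 71: π^k(71) = [71, 135, 169, 134, 195, 24, 225] for k=0..6.
The orbit structure of x ↦ 257x mod 283: 3 orbits of sizes [141, 141, 1].
n − c = 283 − 3 = 280; sign = (−1)^280 = +1.
The Jacobi symbol (257|283) = +1 (Zolotarev) agrees.

+1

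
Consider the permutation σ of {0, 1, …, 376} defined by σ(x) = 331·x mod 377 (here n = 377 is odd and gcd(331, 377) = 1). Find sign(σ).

Orbit of 331 under x↦331x: [331, 231, 307, 204, 41, 376, 46]… (length divides ord_377(331)).
The orbit structure of x ↦ 331x mod 377: 37 orbits of sizes [12, 12, 12, 12, 12, 12, 12, 12, 12, 12, 12, 12, 12, 12, 12, 12, 12, 12, 12, 12, 12, 12, 12, 12, 12, 12, 12, 12, 12, 4, 4, 4, 4, 4, 4, 4, 1].
sign(π) = (−1)^{n − #cycles} = (−1)^{377−37} = (−1)^340 = +1.

+1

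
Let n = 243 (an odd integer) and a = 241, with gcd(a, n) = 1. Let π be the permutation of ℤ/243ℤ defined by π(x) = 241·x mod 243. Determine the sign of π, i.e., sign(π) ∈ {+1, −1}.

Orbit of 151 under x↦241x: [151, 184, 118, 7, 229, 28, 187]… (length divides ord_243(241)).
Cycle type of π: 81×2 + 27×2 + 9×2 + 3×2 + 1×3; total 11 cycles.
With 11 cycles on 243 points, sign = (−1)^{243−11} = +1.
Check: (241/243) = +1 by Zolotarev.

+1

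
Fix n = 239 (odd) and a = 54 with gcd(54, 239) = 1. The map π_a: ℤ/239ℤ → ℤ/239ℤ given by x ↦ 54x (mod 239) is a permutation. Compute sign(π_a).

+1

Start at x=31: 31 → 1 → 54 → 48 → 202 → 153 → 136 → … (one orbit).
Cycle type of π: 119×2 + 1; total 3 cycles.
n − c = 239 − 3 = 236; sign = (−1)^236 = +1.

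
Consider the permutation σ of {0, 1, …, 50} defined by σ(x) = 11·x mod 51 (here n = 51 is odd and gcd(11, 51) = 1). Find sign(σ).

Start at x=44: 44 → 25 → 20 → 16 → 23 → 49 → 29 → … (one orbit).
Cycle lengths of π_11 on ℤ/51ℤ: [16, 16, 16, 2, 1]; 5 cycles in total.
sign(π) = (−1)^{n − #cycles} = (−1)^{51−5} = (−1)^46 = +1.
Check: (11/51) = +1 by Zolotarev.

+1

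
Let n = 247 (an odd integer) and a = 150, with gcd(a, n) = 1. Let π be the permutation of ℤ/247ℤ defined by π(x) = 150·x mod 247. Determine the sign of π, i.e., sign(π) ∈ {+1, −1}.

-1

Start at x=101: 101 → 83 → 100 → 180 → 77 → 188 → 42 → … (one orbit).
The orbit structure of x ↦ 150x mod 247: 10 orbits of sizes [36, 36, 36, 36, 36, 36, 12, 9, 9, 1].
247 − 10 = 237 transpositions; sign(π) = (−1)^237 = -1.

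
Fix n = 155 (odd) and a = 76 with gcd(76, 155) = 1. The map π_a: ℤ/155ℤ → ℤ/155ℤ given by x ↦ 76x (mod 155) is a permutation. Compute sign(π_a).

+1

Orbit of 1 under x↦76x: [1, 76, 41, 16, 131, 36, 101]… (length divides ord_155(76)).
π_76 has 15 disjoint cycles with lengths [15, 15, 15, 15, 15, 15, 15, 15, 15, 15, 1, 1, 1, 1, 1] on {0,…,154}.
15 cycles on 155: each ℓ→(−1)^(ℓ−1), product (−1)^140 = +1.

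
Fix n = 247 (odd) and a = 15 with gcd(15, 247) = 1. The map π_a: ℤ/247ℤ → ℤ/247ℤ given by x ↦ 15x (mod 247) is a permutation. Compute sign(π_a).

Start at x=43: 43 → 151 → 42 → 136 → 64 → 219 → 74 → … (one orbit).
Decompose π into cycles: lengths [36, 36, 36, 36, 36, 36, 18, 12, 1] (9 cycles, including the fixed point 0).
247 − 9 = 238 transpositions; sign(π) = (−1)^238 = +1.
Check: (15/247) = +1 by Zolotarev.

+1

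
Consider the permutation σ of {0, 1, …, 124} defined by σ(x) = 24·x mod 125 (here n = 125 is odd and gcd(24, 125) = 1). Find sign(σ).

+1

Trace 76: π^k(76) = [76, 74, 26, 124, 101, 49, 51] for k=0..6.
The orbit structure of x ↦ 24x mod 125: 23 orbits of sizes [10, 10, 10, 10, 10, 10, 10, 10, 10, 10, 2, 2, 2, 2, 2, 2, 2, 2, 2, 2, 2, 2, 1].
With 23 cycles on 125 points, sign = (−1)^{125−23} = +1.
The Jacobi symbol (24|125) = +1 (Zolotarev) agrees.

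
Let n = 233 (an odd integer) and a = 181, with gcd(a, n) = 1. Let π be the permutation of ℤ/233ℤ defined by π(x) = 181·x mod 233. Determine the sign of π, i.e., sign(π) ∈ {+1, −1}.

+1

Start at x=195: 195 → 112 → 1 → 181 → 141 → 124 → 76 → … (one orbit).
Cycle lengths of π_181 on ℤ/233ℤ: [116, 116, 1]; 3 cycles in total.
n − c = 233 − 3 = 230; sign = (−1)^230 = +1.
Via Zolotarev, sign(π_{181}) = (181|233) = +1.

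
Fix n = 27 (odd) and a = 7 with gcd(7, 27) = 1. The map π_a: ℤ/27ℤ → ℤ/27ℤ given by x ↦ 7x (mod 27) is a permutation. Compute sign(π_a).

+1

Start at x=10: 10 → 16 → 4 → 1 → 7 → 22 → 19 → … (one orbit).
Cycle type of π: 9×2 + 3×2 + 1×3; total 7 cycles.
sign(π) = (−1)^{n − #cycles} = (−1)^{27−7} = (−1)^20 = +1.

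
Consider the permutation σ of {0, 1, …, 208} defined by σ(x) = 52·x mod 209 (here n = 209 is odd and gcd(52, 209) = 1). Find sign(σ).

+1

Trace 50: π^k(50) = [50, 92, 186, 58, 90, 82, 84] for k=0..6.
Cycle lengths of π_52 on ℤ/209ℤ: [90, 90, 18, 10, 1]; 5 cycles in total.
209 − 5 = 204 transpositions; sign(π) = (−1)^204 = +1.
Zolotarev: (52|209) = +1, matching the cycle-count sign.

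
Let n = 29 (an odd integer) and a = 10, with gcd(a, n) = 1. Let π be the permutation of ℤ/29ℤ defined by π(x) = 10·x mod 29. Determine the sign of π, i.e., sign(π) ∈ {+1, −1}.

-1

Start at x=12: 12 → 4 → 11 → 23 → 27 → 9 → 3 → … (one orbit).
π_10 has 2 disjoint cycles with lengths [28, 1] on {0,…,28}.
With 2 cycles on 29 points, sign = (−1)^{29−2} = -1.
Via Zolotarev, sign(π_{10}) = (10|29) = -1.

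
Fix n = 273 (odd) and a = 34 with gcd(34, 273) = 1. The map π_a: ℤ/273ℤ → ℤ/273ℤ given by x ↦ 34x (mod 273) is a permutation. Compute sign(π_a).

Start at x=34: 34 → 64 → 265 → 1 → 34 (one orbit).
Cycle lengths of π_34 on ℤ/273ℤ: [4, 4, 4, 4, 4, 4, 4, 4, 4, 4, 4, 4, 4, 4, 4, 4, 4, 4, 4, 4, 4, 4, 4, 4, 4, 4, 4, 4, 4, 4, 4, 4, 4, 4, 4, 4, 4, 4, 4, 4, 4, 4, 4, 4, 4, 4, 4, 4, 4, 4, 4, 4, 4, 4, 4, 4, 4, 4, 4, 4, 4, 4, 4, 2, 2, 2, 2, 2, 2, 2, 2, 2, 1, 1, 1]; 75 cycles in total.
n − c = 273 − 75 = 198; sign = (−1)^198 = +1.
(34|273)_J = +1 (Zolotarev's lemma cross-check).

+1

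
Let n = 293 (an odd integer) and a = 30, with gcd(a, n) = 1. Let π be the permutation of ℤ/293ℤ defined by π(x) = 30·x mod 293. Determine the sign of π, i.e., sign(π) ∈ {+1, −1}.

-1

Orbit of 208 under x↦30x: [208, 87, 266, 69, 19, 277, 106]… (length divides ord_293(30)).
Cycle type of π: 292 + 1; total 2 cycles.
With 2 cycles on 293 points, sign = (−1)^{293−2} = -1.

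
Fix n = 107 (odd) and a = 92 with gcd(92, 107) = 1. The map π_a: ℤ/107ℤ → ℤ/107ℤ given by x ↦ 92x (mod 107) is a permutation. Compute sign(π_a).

Trace 40: π^k(40) = [40, 42, 12, 34, 25, 53, 61] for k=0..6.
The orbit structure of x ↦ 92x mod 107: 3 orbits of sizes [53, 53, 1].
n − c = 107 − 3 = 104; sign = (−1)^104 = +1.
Check: (92/107) = +1 by Zolotarev.

+1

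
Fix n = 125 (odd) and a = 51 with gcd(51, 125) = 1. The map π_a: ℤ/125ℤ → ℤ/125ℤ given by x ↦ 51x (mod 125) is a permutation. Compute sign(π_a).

Orbit of 101 under x↦51x: [101, 26, 76, 1, 51]… (length divides ord_125(51)).
π_51 has 45 disjoint cycles with lengths [5, 5, 5, 5, 5, 5, 5, 5, 5, 5, 5, 5, 5, 5, 5, 5, 5, 5, 5, 5, 1, 1, 1, 1, 1, 1, 1, 1, 1, 1, 1, 1, 1, 1, 1, 1, 1, 1, 1, 1, 1, 1, 1, 1, 1] on {0,…,124}.
45 cycles on 125: each ℓ→(−1)^(ℓ−1), product (−1)^80 = +1.
(51|125)_J = +1 (Zolotarev's lemma cross-check).

+1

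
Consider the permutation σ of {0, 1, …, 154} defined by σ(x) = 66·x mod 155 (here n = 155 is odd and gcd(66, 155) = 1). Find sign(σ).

Start at x=16: 16 → 126 → 101 → 1 → 66 → 16 (one orbit).
π_66 has 35 disjoint cycles with lengths [5, 5, 5, 5, 5, 5, 5, 5, 5, 5, 5, 5, 5, 5, 5, 5, 5, 5, 5, 5, 5, 5, 5, 5, 5, 5, 5, 5, 5, 5, 1, 1, 1, 1, 1] on {0,…,154}.
155 − 35 = 120 transpositions; sign(π) = (−1)^120 = +1.
Zolotarev: (66|155) = +1, matching the cycle-count sign.

+1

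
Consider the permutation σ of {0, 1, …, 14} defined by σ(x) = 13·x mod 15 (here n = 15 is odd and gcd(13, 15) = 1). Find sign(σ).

Trace 7: π^k(7) = [7, 1, 13, 4] for k=0..3.
Decompose π into cycles: lengths [4, 4, 4, 1, 1, 1] (6 cycles, including the fixed point 0).
6 cycles on 15: each ℓ→(−1)^(ℓ−1), product (−1)^9 = -1.
(13|15)_J = -1 (Zolotarev's lemma cross-check).

-1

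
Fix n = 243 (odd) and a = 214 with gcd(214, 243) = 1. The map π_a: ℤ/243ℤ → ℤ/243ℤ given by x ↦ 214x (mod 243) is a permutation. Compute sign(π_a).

Orbit of 175 under x↦214x: [175, 28, 160, 220, 181, 97, 103]… (length divides ord_243(214)).
Cycle lengths of π_214 on ℤ/243ℤ: [81, 81, 27, 27, 9, 9, 3, 3, 1, 1, 1]; 11 cycles in total.
n − c = 243 − 11 = 232; sign = (−1)^232 = +1.

+1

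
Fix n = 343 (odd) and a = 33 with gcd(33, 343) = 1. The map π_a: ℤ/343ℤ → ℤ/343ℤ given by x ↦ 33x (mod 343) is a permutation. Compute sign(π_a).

Trace 293: π^k(293) = [293, 65, 87, 127, 75, 74, 41] for k=0..6.
π_33 has 4 disjoint cycles with lengths [294, 42, 6, 1] on {0,…,342}.
sign(π) = (−1)^{n − #cycles} = (−1)^{343−4} = (−1)^339 = -1.

-1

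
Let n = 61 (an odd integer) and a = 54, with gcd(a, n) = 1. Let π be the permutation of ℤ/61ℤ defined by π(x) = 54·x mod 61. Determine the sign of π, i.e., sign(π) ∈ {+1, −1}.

-1

Trace 7: π^k(7) = [7, 12, 38, 39, 32, 20, 43] for k=0..6.
2 cycles of lengths [60, 1].
61 − 2 = 59 transpositions; sign(π) = (−1)^59 = -1.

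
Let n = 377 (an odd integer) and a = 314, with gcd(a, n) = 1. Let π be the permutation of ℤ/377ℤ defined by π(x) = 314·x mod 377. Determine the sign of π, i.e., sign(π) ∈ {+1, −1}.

-1

Start at x=371: 371 → 1 → 314 → 199 → 281 → 16 → 123 → … (one orbit).
π_314 has 10 disjoint cycles with lengths [84, 84, 84, 84, 12, 7, 7, 7, 7, 1] on {0,…,376}.
With 10 cycles on 377 points, sign = (−1)^{377−10} = -1.
Via Zolotarev, sign(π_{314}) = (314|377) = -1.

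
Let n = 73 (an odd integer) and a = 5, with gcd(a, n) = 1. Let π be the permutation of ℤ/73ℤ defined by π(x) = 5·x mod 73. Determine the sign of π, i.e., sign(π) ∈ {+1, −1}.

-1

Orbit of 41 under x↦5x: [41, 59, 3, 15, 2, 10, 50]… (length divides ord_73(5)).
Decompose π into cycles: lengths [72, 1] (2 cycles, including the fixed point 0).
With 2 cycles on 73 points, sign = (−1)^{73−2} = -1.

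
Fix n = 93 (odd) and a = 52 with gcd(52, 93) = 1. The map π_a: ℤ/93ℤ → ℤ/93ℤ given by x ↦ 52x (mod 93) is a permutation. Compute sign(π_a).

-1

Trace 19: π^k(19) = [19, 58, 40, 34, 1, 52, 7] for k=0..6.
π_52 has 6 disjoint cycles with lengths [30, 30, 30, 1, 1, 1] on {0,…,92}.
93 − 6 = 87 transpositions; sign(π) = (−1)^87 = -1.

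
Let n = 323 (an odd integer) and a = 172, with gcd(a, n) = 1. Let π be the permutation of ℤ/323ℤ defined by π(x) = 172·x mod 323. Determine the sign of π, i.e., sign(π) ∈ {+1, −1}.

Orbit of 77 under x↦172x: [77, 1, 172, 191, 229, 305, 134]… (length divides ord_323(172)).
57 cycles of lengths [8, 8, 8, 8, 8, 8, 8, 8, 8, 8, 8, 8, 8, 8, 8, 8, 8, 8, 8, 8, 8, 8, 8, 8, 8, 8, 8, 8, 8, 8, 8, 8, 8, 8, 8, 8, 8, 8, 1, 1, 1, 1, 1, 1, 1, 1, 1, 1, 1, 1, 1, 1, 1, 1, 1, 1, 1].
Σ(ℓ_i−1) = 323−57 = 266; sign = (−1)^266 = +1.
(172|323)_J = +1 (Zolotarev's lemma cross-check).

+1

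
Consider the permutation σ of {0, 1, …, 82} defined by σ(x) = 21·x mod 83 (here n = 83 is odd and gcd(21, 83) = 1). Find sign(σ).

Orbit of 1 under x↦21x: [1, 21, 26, 48, 12, 3, 63]… (length divides ord_83(21)).
Cycle type of π: 41×2 + 1; total 3 cycles.
n − c = 83 − 3 = 80; sign = (−1)^80 = +1.
Zolotarev: (21|83) = +1, matching the cycle-count sign.

+1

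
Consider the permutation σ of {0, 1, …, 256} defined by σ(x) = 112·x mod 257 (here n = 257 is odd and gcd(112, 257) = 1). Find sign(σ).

Trace 233: π^k(233) = [233, 139, 148, 128, 201, 153, 174] for k=0..6.
Cycle type of π: 256 + 1; total 2 cycles.
With 2 cycles on 257 points, sign = (−1)^{257−2} = -1.
Via Zolotarev, sign(π_{112}) = (112|257) = -1.

-1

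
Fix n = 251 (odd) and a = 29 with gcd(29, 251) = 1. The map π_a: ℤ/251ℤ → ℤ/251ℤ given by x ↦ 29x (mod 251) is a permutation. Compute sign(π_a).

Orbit of 159 under x↦29x: [159, 93, 187, 152, 141, 73, 109]… (length divides ord_251(29)).
π_29 has 2 disjoint cycles with lengths [250, 1] on {0,…,250}.
n − c = 251 − 2 = 249; sign = (−1)^249 = -1.

-1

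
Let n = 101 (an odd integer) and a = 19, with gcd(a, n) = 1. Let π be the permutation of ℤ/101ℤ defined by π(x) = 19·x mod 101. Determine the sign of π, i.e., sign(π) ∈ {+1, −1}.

Trace 37: π^k(37) = [37, 97, 25, 71, 36, 78, 68] for k=0..6.
Decompose π into cycles: lengths [25, 25, 25, 25, 1] (5 cycles, including the fixed point 0).
sign(π) = (−1)^{n − #cycles} = (−1)^{101−5} = (−1)^96 = +1.

+1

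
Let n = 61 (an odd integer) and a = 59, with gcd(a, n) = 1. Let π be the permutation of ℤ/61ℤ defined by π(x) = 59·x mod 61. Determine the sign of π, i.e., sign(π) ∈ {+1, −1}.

-1

Start at x=54: 54 → 14 → 33 → 56 → 10 → 41 → 40 → … (one orbit).
Decompose π into cycles: lengths [60, 1] (2 cycles, including the fixed point 0).
Σ(ℓ_i−1) = 61−2 = 59; sign = (−1)^59 = -1.
Check: (59/61) = -1 by Zolotarev.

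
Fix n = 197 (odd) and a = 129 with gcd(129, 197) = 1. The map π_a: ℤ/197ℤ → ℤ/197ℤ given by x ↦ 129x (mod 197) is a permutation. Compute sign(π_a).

-1

Trace 183: π^k(183) = [183, 164, 77, 83, 69, 36, 113] for k=0..6.
Cycle lengths of π_129 on ℤ/197ℤ: [28, 28, 28, 28, 28, 28, 28, 1]; 8 cycles in total.
sign(π) = (−1)^{n − #cycles} = (−1)^{197−8} = (−1)^189 = -1.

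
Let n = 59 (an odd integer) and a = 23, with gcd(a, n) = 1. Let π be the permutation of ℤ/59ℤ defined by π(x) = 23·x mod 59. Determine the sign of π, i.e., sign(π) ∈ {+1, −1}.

-1

Start at x=14: 14 → 27 → 31 → 5 → 56 → 49 → 6 → … (one orbit).
Cycle type of π: 58 + 1; total 2 cycles.
2 cycles on 59: each ℓ→(−1)^(ℓ−1), product (−1)^57 = -1.
Zolotarev: (23|59) = -1, matching the cycle-count sign.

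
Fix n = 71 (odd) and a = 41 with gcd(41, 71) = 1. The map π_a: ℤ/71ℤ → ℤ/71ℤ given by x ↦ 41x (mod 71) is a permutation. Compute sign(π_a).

-1

Start at x=32: 32 → 34 → 45 → 70 → 30 → 23 → 20 → … (one orbit).
Decompose π into cycles: lengths [14, 14, 14, 14, 14, 1] (6 cycles, including the fixed point 0).
sign(π) = (−1)^{n − #cycles} = (−1)^{71−6} = (−1)^65 = -1.
Zolotarev: (41|71) = -1, matching the cycle-count sign.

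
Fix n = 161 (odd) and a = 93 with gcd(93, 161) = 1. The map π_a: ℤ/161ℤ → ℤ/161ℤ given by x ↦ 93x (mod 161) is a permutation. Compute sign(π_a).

Orbit of 116 under x↦93x: [116, 1, 93]… (length divides ord_161(93)).
69 cycles of lengths [3, 3, 3, 3, 3, 3, 3, 3, 3, 3, 3, 3, 3, 3, 3, 3, 3, 3, 3, 3, 3, 3, 3, 3, 3, 3, 3, 3, 3, 3, 3, 3, 3, 3, 3, 3, 3, 3, 3, 3, 3, 3, 3, 3, 3, 3, 1, 1, 1, 1, 1, 1, 1, 1, 1, 1, 1, 1, 1, 1, 1, 1, 1, 1, 1, 1, 1, 1, 1].
With 69 cycles on 161 points, sign = (−1)^{161−69} = +1.
The Jacobi symbol (93|161) = +1 (Zolotarev) agrees.

+1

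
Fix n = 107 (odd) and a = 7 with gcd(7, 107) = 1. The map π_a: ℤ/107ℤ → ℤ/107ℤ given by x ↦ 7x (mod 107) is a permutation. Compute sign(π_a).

-1

Orbit of 98 under x↦7x: [98, 44, 94, 16, 5, 35, 31]… (length divides ord_107(7)).
Decompose π into cycles: lengths [106, 1] (2 cycles, including the fixed point 0).
sign(π) = (−1)^{n − #cycles} = (−1)^{107−2} = (−1)^105 = -1.
Zolotarev: (7|107) = -1, matching the cycle-count sign.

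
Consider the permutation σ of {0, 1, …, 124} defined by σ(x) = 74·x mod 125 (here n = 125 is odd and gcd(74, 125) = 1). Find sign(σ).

Start at x=124: 124 → 51 → 24 → 26 → 49 → 1 → 74 → … (one orbit).
23 cycles of lengths [10, 10, 10, 10, 10, 10, 10, 10, 10, 10, 2, 2, 2, 2, 2, 2, 2, 2, 2, 2, 2, 2, 1].
23 cycles on 125: each ℓ→(−1)^(ℓ−1), product (−1)^102 = +1.
Check: (74/125) = +1 by Zolotarev.

+1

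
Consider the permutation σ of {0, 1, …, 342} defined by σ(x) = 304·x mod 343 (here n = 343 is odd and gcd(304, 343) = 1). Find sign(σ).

-1

Orbit of 284 under x↦304x: [284, 243, 127, 192, 58, 139, 67]… (length divides ord_343(304)).
The orbit structure of x ↦ 304x mod 343: 4 orbits of sizes [294, 42, 6, 1].
With 4 cycles on 343 points, sign = (−1)^{343−4} = -1.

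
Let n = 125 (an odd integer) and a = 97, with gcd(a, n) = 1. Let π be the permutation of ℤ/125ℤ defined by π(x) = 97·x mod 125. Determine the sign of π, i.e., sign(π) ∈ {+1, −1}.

-1

Orbit of 76 under x↦97x: [76, 122, 84, 23, 106, 32, 104]… (length divides ord_125(97)).
Cycle lengths of π_97 on ℤ/125ℤ: [100, 20, 4, 1]; 4 cycles in total.
n − c = 125 − 4 = 121; sign = (−1)^121 = -1.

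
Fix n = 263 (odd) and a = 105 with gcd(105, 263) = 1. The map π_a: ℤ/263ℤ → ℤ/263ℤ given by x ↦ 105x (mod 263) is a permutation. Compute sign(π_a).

+1

Orbit of 25 under x↦105x: [25, 258, 1, 105, 242, 162, 178]… (length divides ord_263(105)).
Decompose π into cycles: lengths [131, 131, 1] (3 cycles, including the fixed point 0).
sign(π) = (−1)^{n − #cycles} = (−1)^{263−3} = (−1)^260 = +1.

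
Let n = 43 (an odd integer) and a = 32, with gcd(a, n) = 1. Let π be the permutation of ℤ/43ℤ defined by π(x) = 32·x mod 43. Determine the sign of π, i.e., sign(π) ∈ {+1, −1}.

-1

Start at x=27: 27 → 4 → 42 → 11 → 8 → 41 → 22 → … (one orbit).
The orbit structure of x ↦ 32x mod 43: 4 orbits of sizes [14, 14, 14, 1].
43 − 4 = 39 transpositions; sign(π) = (−1)^39 = -1.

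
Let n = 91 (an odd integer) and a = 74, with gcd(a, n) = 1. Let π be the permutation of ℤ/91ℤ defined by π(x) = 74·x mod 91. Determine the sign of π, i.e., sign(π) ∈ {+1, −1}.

Trace 16: π^k(16) = [16, 1, 74] for k=0..2.
π_74 has 31 disjoint cycles with lengths [3, 3, 3, 3, 3, 3, 3, 3, 3, 3, 3, 3, 3, 3, 3, 3, 3, 3, 3, 3, 3, 3, 3, 3, 3, 3, 3, 3, 3, 3, 1] on {0,…,90}.
91 − 31 = 60 transpositions; sign(π) = (−1)^60 = +1.

+1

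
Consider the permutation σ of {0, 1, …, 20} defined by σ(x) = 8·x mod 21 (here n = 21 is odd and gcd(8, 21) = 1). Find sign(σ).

Start at x=1: 1 → 8 → 1 (one orbit).
Cycle type of π: 2×7 + 1×7; total 14 cycles.
Σ(ℓ_i−1) = 21−14 = 7; sign = (−1)^7 = -1.
The Jacobi symbol (8|21) = -1 (Zolotarev) agrees.

-1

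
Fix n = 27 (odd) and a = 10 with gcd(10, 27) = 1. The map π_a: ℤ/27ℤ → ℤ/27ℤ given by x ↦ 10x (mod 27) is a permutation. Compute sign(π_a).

Start at x=1: 1 → 10 → 19 → 1 (one orbit).
15 cycles of lengths [3, 3, 3, 3, 3, 3, 1, 1, 1, 1, 1, 1, 1, 1, 1].
Σ(ℓ_i−1) = 27−15 = 12; sign = (−1)^12 = +1.
Check: (10/27) = +1 by Zolotarev.

+1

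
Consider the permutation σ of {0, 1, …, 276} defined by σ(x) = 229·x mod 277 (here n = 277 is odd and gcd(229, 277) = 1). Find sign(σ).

+1

Trace 27: π^k(27) = [27, 89, 160, 76, 230, 40, 19] for k=0..6.
3 cycles of lengths [138, 138, 1].
With 3 cycles on 277 points, sign = (−1)^{277−3} = +1.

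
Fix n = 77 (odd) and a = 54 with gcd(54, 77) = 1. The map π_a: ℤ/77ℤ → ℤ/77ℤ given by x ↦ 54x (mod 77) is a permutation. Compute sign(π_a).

+1

Start at x=10: 10 → 1 → 54 → 67 → 76 → 23 → 10 (one orbit).
π_54 has 17 disjoint cycles with lengths [6, 6, 6, 6, 6, 6, 6, 6, 6, 6, 6, 2, 2, 2, 2, 2, 1] on {0,…,76}.
17 cycles on 77: each ℓ→(−1)^(ℓ−1), product (−1)^60 = +1.
Check: (54/77) = +1 by Zolotarev.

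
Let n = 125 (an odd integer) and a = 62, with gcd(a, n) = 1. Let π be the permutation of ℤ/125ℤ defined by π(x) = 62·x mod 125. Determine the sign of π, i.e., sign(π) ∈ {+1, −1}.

Start at x=53: 53 → 36 → 107 → 9 → 58 → 96 → 77 → … (one orbit).
4 cycles of lengths [100, 20, 4, 1].
125 − 4 = 121 transpositions; sign(π) = (−1)^121 = -1.

-1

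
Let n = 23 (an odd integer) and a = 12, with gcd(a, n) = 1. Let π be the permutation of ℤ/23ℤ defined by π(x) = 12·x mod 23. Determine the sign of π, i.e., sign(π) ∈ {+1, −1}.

Orbit of 18 under x↦12x: [18, 9, 16, 8, 4, 2, 1]… (length divides ord_23(12)).
Cycle lengths of π_12 on ℤ/23ℤ: [11, 11, 1]; 3 cycles in total.
Σ(ℓ_i−1) = 23−3 = 20; sign = (−1)^20 = +1.
Check: (12/23) = +1 by Zolotarev.

+1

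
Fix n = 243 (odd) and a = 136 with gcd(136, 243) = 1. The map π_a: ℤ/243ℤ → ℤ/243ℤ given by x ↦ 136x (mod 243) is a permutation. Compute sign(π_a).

+1

Start at x=1: 1 → 136 → 28 → 163 → 55 → 190 → 82 → … (one orbit).
Decompose π into cycles: lengths [9, 9, 9, 9, 9, 9, 9, 9, 9, 9, 9, 9, 9, 9, 9, 9, 9, 9, 3, 3, 3, 3, 3, 3, 3, 3, 3, 3, 3, 3, 3, 3, 3, 3, 3, 3, 1, 1, 1, 1, 1, 1, 1, 1, 1, 1, 1, 1, 1, 1, 1, 1, 1, 1, 1, 1, 1, 1, 1, 1, 1, 1, 1] (63 cycles, including the fixed point 0).
n − c = 243 − 63 = 180; sign = (−1)^180 = +1.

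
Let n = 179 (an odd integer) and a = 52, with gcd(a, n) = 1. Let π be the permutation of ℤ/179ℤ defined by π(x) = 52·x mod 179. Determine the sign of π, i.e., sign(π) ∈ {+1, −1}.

Start at x=65: 65 → 158 → 161 → 138 → 16 → 116 → 125 → … (one orbit).
Cycle lengths of π_52 on ℤ/179ℤ: [89, 89, 1]; 3 cycles in total.
sign(π) = (−1)^{n − #cycles} = (−1)^{179−3} = (−1)^176 = +1.
Check: (52/179) = +1 by Zolotarev.

+1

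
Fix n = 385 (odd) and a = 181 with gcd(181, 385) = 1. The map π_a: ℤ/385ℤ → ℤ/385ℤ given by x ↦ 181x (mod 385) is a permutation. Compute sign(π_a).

Orbit of 141 under x↦181x: [141, 111, 71, 146, 246, 251, 1]… (length divides ord_385(181)).
Decompose π into cycles: lengths [10, 10, 10, 10, 10, 10, 10, 10, 10, 10, 10, 10, 10, 10, 10, 10, 10, 10, 10, 10, 10, 10, 10, 10, 10, 10, 10, 10, 10, 10, 5, 5, 5, 5, 5, 5, 5, 5, 5, 5, 2, 2, 2, 2, 2, 2, 2, 2, 2, 2, 2, 2, 2, 2, 2, 1, 1, 1, 1, 1] (60 cycles, including the fixed point 0).
With 60 cycles on 385 points, sign = (−1)^{385−60} = -1.

-1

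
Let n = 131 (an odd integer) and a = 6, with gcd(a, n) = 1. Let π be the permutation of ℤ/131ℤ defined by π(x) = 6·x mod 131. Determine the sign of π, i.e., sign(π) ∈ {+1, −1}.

Trace 32: π^k(32) = [32, 61, 104, 100, 76, 63, 116] for k=0..6.
The orbit structure of x ↦ 6x mod 131: 2 orbits of sizes [130, 1].
2 cycles on 131: each ℓ→(−1)^(ℓ−1), product (−1)^129 = -1.

-1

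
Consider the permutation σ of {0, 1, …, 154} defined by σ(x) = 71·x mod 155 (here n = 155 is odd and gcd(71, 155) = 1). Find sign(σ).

Start at x=126: 126 → 111 → 131 → 1 → 71 → 81 → 16 → … (one orbit).
Cycle type of π: 15×10 + 1×5; total 15 cycles.
155 − 15 = 140 transpositions; sign(π) = (−1)^140 = +1.

+1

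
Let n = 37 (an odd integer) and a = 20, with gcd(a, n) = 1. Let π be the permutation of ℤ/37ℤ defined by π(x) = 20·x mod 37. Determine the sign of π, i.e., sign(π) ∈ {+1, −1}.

Start at x=3: 3 → 23 → 16 → 24 → 36 → 17 → 7 → … (one orbit).
Decompose π into cycles: lengths [36, 1] (2 cycles, including the fixed point 0).
n − c = 37 − 2 = 35; sign = (−1)^35 = -1.

-1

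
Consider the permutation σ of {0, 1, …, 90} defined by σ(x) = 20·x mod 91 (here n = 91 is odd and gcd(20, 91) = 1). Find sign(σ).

Start at x=76: 76 → 64 → 6 → 29 → 34 → 43 → 41 → … (one orbit).
11 cycles of lengths [12, 12, 12, 12, 12, 12, 12, 2, 2, 2, 1].
Σ(ℓ_i−1) = 91−11 = 80; sign = (−1)^80 = +1.
Zolotarev: (20|91) = +1, matching the cycle-count sign.

+1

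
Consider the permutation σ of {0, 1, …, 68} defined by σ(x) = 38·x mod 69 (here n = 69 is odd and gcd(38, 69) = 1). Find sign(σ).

+1

Orbit of 13 under x↦38x: [13, 11, 4, 14, 49, 68, 31]… (length divides ord_69(38)).
Cycle lengths of π_38 on ℤ/69ℤ: [22, 22, 22, 2, 1]; 5 cycles in total.
5 cycles on 69: each ℓ→(−1)^(ℓ−1), product (−1)^64 = +1.
Via Zolotarev, sign(π_{38}) = (38|69) = +1.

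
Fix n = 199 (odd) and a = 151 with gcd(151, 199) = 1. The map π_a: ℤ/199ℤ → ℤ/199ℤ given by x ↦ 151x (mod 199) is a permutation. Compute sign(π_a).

Start at x=139: 139 → 94 → 65 → 64 → 112 → 196 → 144 → … (one orbit).
π_151 has 3 disjoint cycles with lengths [99, 99, 1] on {0,…,198}.
With 3 cycles on 199 points, sign = (−1)^{199−3} = +1.

+1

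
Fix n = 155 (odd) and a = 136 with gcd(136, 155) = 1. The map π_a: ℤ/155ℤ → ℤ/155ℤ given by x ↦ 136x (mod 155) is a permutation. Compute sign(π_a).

Start at x=36: 36 → 91 → 131 → 146 → 16 → 6 → 41 → … (one orbit).
Cycle lengths of π_136 on ℤ/155ℤ: [30, 30, 30, 30, 30, 1, 1, 1, 1, 1]; 10 cycles in total.
With 10 cycles on 155 points, sign = (−1)^{155−10} = -1.
The Jacobi symbol (136|155) = -1 (Zolotarev) agrees.

-1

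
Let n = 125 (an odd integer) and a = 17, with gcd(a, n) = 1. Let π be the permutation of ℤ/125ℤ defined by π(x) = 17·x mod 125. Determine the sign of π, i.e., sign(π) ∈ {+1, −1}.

Trace 29: π^k(29) = [29, 118, 6, 102, 109, 103, 1] for k=0..6.
Cycle type of π: 100 + 20 + 4 + 1; total 4 cycles.
4 cycles on 125: each ℓ→(−1)^(ℓ−1), product (−1)^121 = -1.
(17|125)_J = -1 (Zolotarev's lemma cross-check).

-1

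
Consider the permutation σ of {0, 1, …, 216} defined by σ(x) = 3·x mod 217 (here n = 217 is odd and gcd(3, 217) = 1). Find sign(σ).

Trace 17: π^k(17) = [17, 51, 153, 25, 75, 8, 24] for k=0..6.
Cycle lengths of π_3 on ℤ/217ℤ: [30, 30, 30, 30, 30, 30, 30, 6, 1]; 9 cycles in total.
9 cycles on 217: each ℓ→(−1)^(ℓ−1), product (−1)^208 = +1.
The Jacobi symbol (3|217) = +1 (Zolotarev) agrees.

+1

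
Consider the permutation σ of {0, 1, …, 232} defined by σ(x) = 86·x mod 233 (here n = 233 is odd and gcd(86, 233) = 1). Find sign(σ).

Start at x=9: 9 → 75 → 159 → 160 → 13 → 186 → 152 → … (one orbit).
π_86 has 2 disjoint cycles with lengths [232, 1] on {0,…,232}.
233 − 2 = 231 transpositions; sign(π) = (−1)^231 = -1.

-1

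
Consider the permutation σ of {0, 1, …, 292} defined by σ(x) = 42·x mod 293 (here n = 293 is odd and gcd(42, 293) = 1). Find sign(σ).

Orbit of 99 under x↦42x: [99, 56, 8, 43, 48, 258, 288]… (length divides ord_293(42)).
π_42 has 2 disjoint cycles with lengths [292, 1] on {0,…,292}.
With 2 cycles on 293 points, sign = (−1)^{293−2} = -1.
Via Zolotarev, sign(π_{42}) = (42|293) = -1.

-1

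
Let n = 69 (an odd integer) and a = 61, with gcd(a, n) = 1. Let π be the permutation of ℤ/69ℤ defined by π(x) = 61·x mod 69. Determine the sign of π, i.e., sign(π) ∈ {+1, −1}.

-1

Start at x=49: 49 → 22 → 31 → 28 → 52 → 67 → 16 → … (one orbit).
6 cycles of lengths [22, 22, 22, 1, 1, 1].
69 − 6 = 63 transpositions; sign(π) = (−1)^63 = -1.
Check: (61/69) = -1 by Zolotarev.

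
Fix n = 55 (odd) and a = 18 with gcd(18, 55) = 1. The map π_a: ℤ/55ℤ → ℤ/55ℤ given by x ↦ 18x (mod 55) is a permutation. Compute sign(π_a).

+1

Orbit of 34 under x↦18x: [34, 7, 16, 13, 14, 32, 26]… (length divides ord_55(18)).
Cycle type of π: 20×2 + 10 + 4 + 1; total 5 cycles.
n − c = 55 − 5 = 50; sign = (−1)^50 = +1.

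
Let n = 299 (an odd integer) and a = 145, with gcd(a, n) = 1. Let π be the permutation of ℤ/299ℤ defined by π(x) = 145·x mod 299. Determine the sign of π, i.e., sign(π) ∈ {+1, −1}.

Orbit of 20 under x↦145x: [20, 209, 106, 121, 203, 133, 149]… (length divides ord_299(145)).
Cycle lengths of π_145 on ℤ/299ℤ: [132, 132, 22, 12, 1]; 5 cycles in total.
299 − 5 = 294 transpositions; sign(π) = (−1)^294 = +1.
Via Zolotarev, sign(π_{145}) = (145|299) = +1.

+1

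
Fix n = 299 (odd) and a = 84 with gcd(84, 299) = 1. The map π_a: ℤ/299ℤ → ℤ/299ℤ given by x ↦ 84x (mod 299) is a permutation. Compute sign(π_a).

Start at x=297: 297 → 131 → 240 → 127 → 203 → 9 → 158 → … (one orbit).
Cycle lengths of π_84 on ℤ/299ℤ: [132, 132, 22, 12, 1]; 5 cycles in total.
sign(π) = (−1)^{n − #cycles} = (−1)^{299−5} = (−1)^294 = +1.

+1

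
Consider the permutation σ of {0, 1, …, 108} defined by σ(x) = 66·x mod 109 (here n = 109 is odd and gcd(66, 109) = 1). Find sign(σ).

Start at x=105: 105 → 63 → 16 → 75 → 45 → 27 → 38 → … (one orbit).
13 cycles of lengths [9, 9, 9, 9, 9, 9, 9, 9, 9, 9, 9, 9, 1].
sign(π) = (−1)^{n − #cycles} = (−1)^{109−13} = (−1)^96 = +1.

+1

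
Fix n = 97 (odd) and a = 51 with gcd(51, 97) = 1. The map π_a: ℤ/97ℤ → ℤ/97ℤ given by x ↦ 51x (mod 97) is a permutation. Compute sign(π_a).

Orbit of 30 under x↦51x: [30, 75, 42, 8, 20, 50, 28]… (length divides ord_97(51)).
Decompose π into cycles: lengths [32, 32, 32, 1] (4 cycles, including the fixed point 0).
4 cycles on 97: each ℓ→(−1)^(ℓ−1), product (−1)^93 = -1.
(51|97)_J = -1 (Zolotarev's lemma cross-check).

-1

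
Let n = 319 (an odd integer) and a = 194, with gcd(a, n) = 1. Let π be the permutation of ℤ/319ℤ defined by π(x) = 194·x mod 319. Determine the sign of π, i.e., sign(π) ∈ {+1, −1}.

Trace 59: π^k(59) = [59, 281, 284, 228, 210, 227, 16] for k=0..6.
10 cycles of lengths [70, 70, 70, 70, 10, 7, 7, 7, 7, 1].
sign(π) = (−1)^{n − #cycles} = (−1)^{319−10} = (−1)^309 = -1.

-1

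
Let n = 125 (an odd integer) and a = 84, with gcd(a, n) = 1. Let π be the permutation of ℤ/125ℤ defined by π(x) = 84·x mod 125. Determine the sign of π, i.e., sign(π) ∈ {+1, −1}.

Orbit of 101 under x↦84x: [101, 109, 31, 104, 111, 74, 91]… (length divides ord_125(84)).
π_84 has 7 disjoint cycles with lengths [50, 50, 10, 10, 2, 2, 1] on {0,…,124}.
125 − 7 = 118 transpositions; sign(π) = (−1)^118 = +1.
(84|125)_J = +1 (Zolotarev's lemma cross-check).

+1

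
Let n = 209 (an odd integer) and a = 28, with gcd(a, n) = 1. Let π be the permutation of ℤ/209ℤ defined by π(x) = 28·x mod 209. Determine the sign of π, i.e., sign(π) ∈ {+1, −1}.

-1

Trace 134: π^k(134) = [134, 199, 138, 102, 139, 130, 87] for k=0..6.
Decompose π into cycles: lengths [90, 90, 10, 9, 9, 1] (6 cycles, including the fixed point 0).
Σ(ℓ_i−1) = 209−6 = 203; sign = (−1)^203 = -1.
(28|209)_J = -1 (Zolotarev's lemma cross-check).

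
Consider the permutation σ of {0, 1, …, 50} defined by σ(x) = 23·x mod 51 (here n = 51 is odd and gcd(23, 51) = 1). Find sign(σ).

Trace 11: π^k(11) = [11, 49, 5, 13, 44, 43, 20] for k=0..6.
Decompose π into cycles: lengths [16, 16, 16, 2, 1] (5 cycles, including the fixed point 0).
Σ(ℓ_i−1) = 51−5 = 46; sign = (−1)^46 = +1.

+1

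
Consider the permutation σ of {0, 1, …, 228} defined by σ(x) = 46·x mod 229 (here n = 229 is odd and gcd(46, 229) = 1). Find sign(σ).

+1

Trace 129: π^k(129) = [129, 209, 225, 45, 9, 185, 37] for k=0..6.
3 cycles of lengths [114, 114, 1].
With 3 cycles on 229 points, sign = (−1)^{229−3} = +1.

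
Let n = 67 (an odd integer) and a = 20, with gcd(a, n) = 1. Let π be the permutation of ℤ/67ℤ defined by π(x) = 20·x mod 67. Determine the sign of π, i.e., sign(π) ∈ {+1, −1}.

Orbit of 33 under x↦20x: [33, 57, 1, 20, 65, 27, 4]… (length divides ord_67(20)).
Cycle type of π: 66 + 1; total 2 cycles.
Σ(ℓ_i−1) = 67−2 = 65; sign = (−1)^65 = -1.
The Jacobi symbol (20|67) = -1 (Zolotarev) agrees.

-1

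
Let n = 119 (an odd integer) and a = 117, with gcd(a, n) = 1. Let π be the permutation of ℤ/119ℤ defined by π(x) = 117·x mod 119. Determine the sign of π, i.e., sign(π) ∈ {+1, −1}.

-1

Trace 81: π^k(81) = [81, 76, 86, 66, 106, 26, 67] for k=0..6.
Cycle lengths of π_117 on ℤ/119ℤ: [24, 24, 24, 24, 8, 8, 6, 1]; 8 cycles in total.
sign(π) = (−1)^{n − #cycles} = (−1)^{119−8} = (−1)^111 = -1.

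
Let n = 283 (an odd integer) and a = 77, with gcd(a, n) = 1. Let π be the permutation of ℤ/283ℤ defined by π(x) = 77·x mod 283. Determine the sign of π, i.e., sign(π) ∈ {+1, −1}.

+1

Orbit of 105 under x↦77x: [105, 161, 228, 10, 204, 143, 257]… (length divides ord_283(77)).
Cycle lengths of π_77 on ℤ/283ℤ: [141, 141, 1]; 3 cycles in total.
3 cycles on 283: each ℓ→(−1)^(ℓ−1), product (−1)^280 = +1.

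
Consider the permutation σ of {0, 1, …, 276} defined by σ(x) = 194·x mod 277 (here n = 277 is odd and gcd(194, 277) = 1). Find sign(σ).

Trace 214: π^k(214) = [214, 243, 52, 116, 67, 256, 81] for k=0..6.
Cycle lengths of π_194 on ℤ/277ℤ: [69, 69, 69, 69, 1]; 5 cycles in total.
n − c = 277 − 5 = 272; sign = (−1)^272 = +1.
(194|277)_J = +1 (Zolotarev's lemma cross-check).

+1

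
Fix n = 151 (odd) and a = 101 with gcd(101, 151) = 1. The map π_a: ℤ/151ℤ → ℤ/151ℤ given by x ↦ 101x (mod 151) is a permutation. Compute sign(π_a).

-1

Start at x=125: 125 → 92 → 81 → 27 → 9 → 3 → 1 → … (one orbit).
Cycle lengths of π_101 on ℤ/151ℤ: [50, 50, 50, 1]; 4 cycles in total.
4 cycles on 151: each ℓ→(−1)^(ℓ−1), product (−1)^147 = -1.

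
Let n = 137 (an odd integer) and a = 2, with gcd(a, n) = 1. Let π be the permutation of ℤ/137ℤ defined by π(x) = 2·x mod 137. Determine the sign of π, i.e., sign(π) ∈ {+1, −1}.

Trace 101: π^k(101) = [101, 65, 130, 123, 109, 81, 25] for k=0..6.
Cycle lengths of π_2 on ℤ/137ℤ: [68, 68, 1]; 3 cycles in total.
With 3 cycles on 137 points, sign = (−1)^{137−3} = +1.
The Jacobi symbol (2|137) = +1 (Zolotarev) agrees.

+1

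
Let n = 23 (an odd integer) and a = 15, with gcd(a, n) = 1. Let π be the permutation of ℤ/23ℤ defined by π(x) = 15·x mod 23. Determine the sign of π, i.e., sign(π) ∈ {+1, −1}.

Orbit of 4 under x↦15x: [4, 14, 3, 22, 8, 5, 6]… (length divides ord_23(15)).
Decompose π into cycles: lengths [22, 1] (2 cycles, including the fixed point 0).
Σ(ℓ_i−1) = 23−2 = 21; sign = (−1)^21 = -1.
Zolotarev: (15|23) = -1, matching the cycle-count sign.

-1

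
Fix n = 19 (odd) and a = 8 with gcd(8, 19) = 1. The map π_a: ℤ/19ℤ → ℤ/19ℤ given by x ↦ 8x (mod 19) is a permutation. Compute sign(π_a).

-1

Trace 1: π^k(1) = [1, 8, 7, 18, 11, 12] for k=0..5.
π_8 has 4 disjoint cycles with lengths [6, 6, 6, 1] on {0,…,18}.
4 cycles on 19: each ℓ→(−1)^(ℓ−1), product (−1)^15 = -1.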